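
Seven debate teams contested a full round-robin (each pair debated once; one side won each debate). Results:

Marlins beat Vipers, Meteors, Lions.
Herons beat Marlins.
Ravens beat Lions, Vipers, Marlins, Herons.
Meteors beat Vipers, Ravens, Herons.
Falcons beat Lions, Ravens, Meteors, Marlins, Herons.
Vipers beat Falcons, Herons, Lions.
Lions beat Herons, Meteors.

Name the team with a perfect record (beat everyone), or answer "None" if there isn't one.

None

Highest win total is Falcons with 5 (out of 6 possible).
Falcons lost to Vipers, so no team went undefeated.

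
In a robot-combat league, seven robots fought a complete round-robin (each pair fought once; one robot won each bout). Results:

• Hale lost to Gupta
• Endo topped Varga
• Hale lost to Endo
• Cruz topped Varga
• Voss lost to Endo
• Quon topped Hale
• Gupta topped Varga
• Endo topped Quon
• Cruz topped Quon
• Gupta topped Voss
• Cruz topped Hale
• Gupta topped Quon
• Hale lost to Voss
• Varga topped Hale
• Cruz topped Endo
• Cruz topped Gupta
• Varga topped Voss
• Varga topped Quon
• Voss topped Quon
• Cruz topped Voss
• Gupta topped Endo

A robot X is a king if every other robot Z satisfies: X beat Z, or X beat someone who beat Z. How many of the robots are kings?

Voss cannot reach Endo, Varga, Gupta, Cruz in two steps.
Endo cannot reach Gupta, Cruz in two steps.
Varga cannot reach Endo, Gupta, Cruz in two steps.
Gupta cannot reach Cruz in two steps.
Hale cannot reach Voss, Endo, Varga, Gupta, Quon, Cruz in two steps.
Quon cannot reach Voss, Endo, Varga, Gupta, Cruz in two steps.
Cruz reaches everyone (king).
Kings: Cruz — 1.

1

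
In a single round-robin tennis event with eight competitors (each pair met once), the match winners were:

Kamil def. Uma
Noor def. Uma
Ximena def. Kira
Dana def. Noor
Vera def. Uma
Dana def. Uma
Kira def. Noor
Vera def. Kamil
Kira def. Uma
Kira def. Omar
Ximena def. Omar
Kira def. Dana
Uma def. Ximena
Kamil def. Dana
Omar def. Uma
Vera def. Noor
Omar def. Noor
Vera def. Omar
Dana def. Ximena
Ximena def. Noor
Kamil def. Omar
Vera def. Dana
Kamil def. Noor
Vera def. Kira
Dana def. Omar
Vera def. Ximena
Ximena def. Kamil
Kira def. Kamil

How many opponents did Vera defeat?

7

Vera's results: beat Uma, Noor, Omar, Ximena, Kira, Dana, Kamil; lost to no one.
That is 7 wins.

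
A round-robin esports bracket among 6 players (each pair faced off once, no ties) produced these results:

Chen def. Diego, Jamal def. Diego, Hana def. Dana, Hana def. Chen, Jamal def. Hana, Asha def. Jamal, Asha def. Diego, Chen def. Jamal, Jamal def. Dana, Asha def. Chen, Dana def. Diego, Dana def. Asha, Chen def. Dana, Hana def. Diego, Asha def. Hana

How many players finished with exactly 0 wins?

Win totals: Hana 3, Dana 2, Jamal 3, Asha 4, Chen 3, Diego 0.
Exactly 0: Diego — 1 player.

1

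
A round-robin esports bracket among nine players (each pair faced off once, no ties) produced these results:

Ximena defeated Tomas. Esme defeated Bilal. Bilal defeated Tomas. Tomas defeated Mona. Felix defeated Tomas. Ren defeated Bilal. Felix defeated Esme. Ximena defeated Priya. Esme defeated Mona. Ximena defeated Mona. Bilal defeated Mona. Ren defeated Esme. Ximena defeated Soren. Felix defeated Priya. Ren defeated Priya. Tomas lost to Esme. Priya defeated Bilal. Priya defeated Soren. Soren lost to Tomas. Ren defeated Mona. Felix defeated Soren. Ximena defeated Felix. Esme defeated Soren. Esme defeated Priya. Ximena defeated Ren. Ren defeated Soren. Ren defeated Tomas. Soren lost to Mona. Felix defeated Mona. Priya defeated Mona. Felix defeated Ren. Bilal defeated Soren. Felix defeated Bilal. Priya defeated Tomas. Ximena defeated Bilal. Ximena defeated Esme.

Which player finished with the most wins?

Win totals: Mona 1, Esme 5, Felix 7, Soren 0, Priya 4, Bilal 3, Tomas 2, Ximena 8, Ren 6.
Ximena leads with 8 wins (next highest: 7).

Ximena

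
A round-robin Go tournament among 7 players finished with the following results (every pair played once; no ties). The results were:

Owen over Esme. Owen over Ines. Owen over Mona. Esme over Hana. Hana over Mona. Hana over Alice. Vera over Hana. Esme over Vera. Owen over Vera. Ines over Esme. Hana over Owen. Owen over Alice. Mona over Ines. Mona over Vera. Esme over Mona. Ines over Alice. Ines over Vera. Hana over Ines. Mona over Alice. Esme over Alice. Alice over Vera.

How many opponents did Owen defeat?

Owen's results: beat Mona, Vera, Alice, Esme, Ines; lost to Hana.
That is 5 wins.

5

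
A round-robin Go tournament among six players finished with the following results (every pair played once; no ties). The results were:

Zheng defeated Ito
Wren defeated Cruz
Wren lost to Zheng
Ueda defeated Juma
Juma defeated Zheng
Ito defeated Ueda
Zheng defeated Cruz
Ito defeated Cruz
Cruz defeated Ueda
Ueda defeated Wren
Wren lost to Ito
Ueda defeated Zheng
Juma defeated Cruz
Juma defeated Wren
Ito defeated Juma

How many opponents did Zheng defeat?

Zheng's results: beat Wren, Ito, Cruz; lost to Ueda, Juma.
That is 3 wins.

3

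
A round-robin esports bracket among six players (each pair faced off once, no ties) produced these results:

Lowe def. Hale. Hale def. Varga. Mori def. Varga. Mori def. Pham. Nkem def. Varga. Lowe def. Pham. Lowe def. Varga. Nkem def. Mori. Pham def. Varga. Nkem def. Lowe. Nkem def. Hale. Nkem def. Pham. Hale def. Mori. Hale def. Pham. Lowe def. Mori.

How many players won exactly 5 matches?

Win totals: Lowe 4, Varga 0, Hale 3, Mori 2, Pham 1, Nkem 5.
Exactly 5: Nkem — 1 player.

1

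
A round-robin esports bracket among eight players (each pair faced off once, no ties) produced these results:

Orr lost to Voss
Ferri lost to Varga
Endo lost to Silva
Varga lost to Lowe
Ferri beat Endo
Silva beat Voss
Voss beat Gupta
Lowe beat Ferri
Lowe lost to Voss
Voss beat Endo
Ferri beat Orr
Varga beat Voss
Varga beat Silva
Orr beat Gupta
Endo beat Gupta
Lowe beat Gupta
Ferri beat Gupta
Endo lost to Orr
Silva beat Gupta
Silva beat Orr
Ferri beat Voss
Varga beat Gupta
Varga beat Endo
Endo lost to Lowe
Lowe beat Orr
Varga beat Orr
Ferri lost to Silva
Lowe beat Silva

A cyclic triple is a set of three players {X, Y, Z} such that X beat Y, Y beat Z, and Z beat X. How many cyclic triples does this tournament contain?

Win totals: Silva 5, Endo 1, Ferri 4, Varga 6, Voss 4, Gupta 0, Orr 2, Lowe 6.
A player with w wins dominates both others in C(w,2) triples; summing gives 10 + 0 + 6 + 15 + 6 + 0 + 1 + 15 = 53 transitive triples.
Total triples C(8,3) = 56, so cyclic triples = 56 − 53 = 3.

3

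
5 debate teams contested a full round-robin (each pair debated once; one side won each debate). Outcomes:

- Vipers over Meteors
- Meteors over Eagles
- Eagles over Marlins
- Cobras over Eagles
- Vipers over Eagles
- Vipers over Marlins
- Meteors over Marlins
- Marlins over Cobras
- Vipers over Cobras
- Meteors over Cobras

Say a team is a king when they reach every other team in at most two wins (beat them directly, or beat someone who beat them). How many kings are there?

1

Eagles cannot reach Meteors, Vipers in two steps.
Cobras cannot reach Meteors, Vipers in two steps.
Meteors cannot reach Vipers in two steps.
Vipers reaches everyone (king).
Marlins cannot reach Meteors, Vipers in two steps.
Kings: Vipers — 1.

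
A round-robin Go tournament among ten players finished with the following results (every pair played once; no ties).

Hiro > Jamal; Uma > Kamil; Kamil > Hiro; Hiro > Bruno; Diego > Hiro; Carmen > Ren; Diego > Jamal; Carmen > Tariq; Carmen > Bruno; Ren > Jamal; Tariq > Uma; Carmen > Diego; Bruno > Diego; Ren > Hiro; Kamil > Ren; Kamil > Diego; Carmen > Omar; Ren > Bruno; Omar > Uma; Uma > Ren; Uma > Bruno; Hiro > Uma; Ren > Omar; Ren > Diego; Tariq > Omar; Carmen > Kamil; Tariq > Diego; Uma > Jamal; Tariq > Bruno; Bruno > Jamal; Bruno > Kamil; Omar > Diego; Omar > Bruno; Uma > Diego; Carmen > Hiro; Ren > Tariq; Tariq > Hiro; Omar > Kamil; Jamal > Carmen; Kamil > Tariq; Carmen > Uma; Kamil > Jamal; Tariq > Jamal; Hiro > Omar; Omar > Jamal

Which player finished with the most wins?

Carmen

Win totals: Kamil 5, Tariq 6, Jamal 1, Carmen 8, Omar 5, Diego 2, Uma 5, Bruno 3, Hiro 4, Ren 6.
Carmen leads with 8 wins (next highest: 6).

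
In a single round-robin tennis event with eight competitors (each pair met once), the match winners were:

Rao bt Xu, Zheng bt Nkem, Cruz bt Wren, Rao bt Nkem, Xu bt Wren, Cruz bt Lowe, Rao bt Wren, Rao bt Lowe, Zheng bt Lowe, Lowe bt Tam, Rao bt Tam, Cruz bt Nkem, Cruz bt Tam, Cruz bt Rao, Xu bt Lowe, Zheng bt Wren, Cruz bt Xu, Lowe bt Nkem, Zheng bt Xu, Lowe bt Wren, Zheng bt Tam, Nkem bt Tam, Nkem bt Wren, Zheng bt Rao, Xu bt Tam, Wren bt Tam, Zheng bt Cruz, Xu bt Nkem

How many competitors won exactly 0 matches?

1

Win totals: Wren 1, Xu 4, Cruz 6, Nkem 2, Rao 5, Tam 0, Zheng 7, Lowe 3.
Exactly 0: Tam — 1 competitor.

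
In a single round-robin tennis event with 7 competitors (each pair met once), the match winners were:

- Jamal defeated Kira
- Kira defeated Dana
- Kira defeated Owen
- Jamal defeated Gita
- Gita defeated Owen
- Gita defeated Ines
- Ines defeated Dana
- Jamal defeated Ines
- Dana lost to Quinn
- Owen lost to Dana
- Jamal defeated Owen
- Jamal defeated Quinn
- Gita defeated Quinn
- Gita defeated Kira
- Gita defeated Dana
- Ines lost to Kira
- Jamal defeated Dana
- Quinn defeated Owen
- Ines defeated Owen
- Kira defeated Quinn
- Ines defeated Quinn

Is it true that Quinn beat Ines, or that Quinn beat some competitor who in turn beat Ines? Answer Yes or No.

No

Quinn did not beat Ines directly.
Quinn beat Dana, Owen, but each of them lost to Ines. No two-step path.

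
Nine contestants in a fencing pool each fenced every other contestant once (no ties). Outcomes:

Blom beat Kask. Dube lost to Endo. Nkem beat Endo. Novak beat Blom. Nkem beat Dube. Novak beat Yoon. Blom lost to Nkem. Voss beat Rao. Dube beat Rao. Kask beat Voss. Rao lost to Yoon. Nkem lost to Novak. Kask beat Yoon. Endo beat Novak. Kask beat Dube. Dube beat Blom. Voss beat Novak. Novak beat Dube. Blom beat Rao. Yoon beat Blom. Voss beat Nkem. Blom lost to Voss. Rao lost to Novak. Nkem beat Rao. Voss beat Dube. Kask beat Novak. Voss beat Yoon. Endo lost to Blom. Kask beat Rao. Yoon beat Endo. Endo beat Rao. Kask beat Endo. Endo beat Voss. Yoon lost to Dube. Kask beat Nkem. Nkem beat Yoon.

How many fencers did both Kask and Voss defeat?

Kask beat: Endo, Dube, Rao, Nkem, Yoon, Voss, Novak.
Voss beat: Dube, Blom, Rao, Nkem, Yoon, Novak.
Both beat: Dube, Rao, Nkem, Yoon, Novak — 5.

5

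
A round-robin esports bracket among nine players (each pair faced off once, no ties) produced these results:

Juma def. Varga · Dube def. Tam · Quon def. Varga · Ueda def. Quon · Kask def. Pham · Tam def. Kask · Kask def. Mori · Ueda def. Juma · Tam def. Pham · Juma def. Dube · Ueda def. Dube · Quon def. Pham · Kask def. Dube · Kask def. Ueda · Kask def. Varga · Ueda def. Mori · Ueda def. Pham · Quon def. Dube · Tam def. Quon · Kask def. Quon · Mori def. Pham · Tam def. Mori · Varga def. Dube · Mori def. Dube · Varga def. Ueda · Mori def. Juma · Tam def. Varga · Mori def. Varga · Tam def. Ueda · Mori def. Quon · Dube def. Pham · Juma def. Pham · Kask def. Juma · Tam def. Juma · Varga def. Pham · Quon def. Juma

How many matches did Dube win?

2

Dube's results: beat Tam, Pham; lost to Quon, Kask, Mori, Varga, Ueda, Juma.
That is 2 wins.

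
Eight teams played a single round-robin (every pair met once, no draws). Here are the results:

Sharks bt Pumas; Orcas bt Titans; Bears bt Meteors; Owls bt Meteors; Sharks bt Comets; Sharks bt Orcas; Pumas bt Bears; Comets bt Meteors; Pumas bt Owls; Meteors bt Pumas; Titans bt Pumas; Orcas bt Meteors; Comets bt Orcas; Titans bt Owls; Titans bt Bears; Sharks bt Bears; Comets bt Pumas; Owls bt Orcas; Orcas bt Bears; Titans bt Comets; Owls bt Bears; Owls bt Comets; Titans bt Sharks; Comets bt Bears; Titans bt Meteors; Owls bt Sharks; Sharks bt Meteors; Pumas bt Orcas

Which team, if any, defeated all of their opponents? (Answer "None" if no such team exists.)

Highest win total is Titans with 6 (out of 7 possible).
Titans lost to Orcas, so no team went undefeated.

None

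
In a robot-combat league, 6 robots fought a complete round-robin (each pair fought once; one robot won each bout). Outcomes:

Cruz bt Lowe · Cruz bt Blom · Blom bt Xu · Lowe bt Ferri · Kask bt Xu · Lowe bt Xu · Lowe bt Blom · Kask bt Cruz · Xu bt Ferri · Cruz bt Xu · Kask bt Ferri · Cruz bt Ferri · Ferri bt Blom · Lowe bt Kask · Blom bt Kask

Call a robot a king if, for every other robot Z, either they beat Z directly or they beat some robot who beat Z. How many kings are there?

3

Ferri cannot reach Lowe, Cruz in two steps.
Lowe reaches everyone (king).
Blom cannot reach Lowe in two steps.
Xu cannot reach Lowe, Kask, Cruz in two steps.
Kask reaches everyone (king).
Cruz reaches everyone (king).
Kings: Lowe, Kask, Cruz — 3.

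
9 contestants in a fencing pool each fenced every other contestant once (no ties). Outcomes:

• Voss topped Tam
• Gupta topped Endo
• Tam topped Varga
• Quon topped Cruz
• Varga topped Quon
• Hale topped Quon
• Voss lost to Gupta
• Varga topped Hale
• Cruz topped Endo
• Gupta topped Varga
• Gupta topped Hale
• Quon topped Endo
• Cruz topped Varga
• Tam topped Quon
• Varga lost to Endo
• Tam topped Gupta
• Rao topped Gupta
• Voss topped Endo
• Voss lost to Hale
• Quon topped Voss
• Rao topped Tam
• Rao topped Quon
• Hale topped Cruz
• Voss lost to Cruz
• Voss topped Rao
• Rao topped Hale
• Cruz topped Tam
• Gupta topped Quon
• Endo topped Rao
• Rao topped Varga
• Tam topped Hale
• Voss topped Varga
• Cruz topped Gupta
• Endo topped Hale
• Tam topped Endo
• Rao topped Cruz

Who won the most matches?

Rao

Win totals: Endo 3, Tam 5, Quon 3, Gupta 5, Varga 2, Hale 3, Rao 6, Voss 4, Cruz 5.
Rao leads with 6 wins (next highest: 5).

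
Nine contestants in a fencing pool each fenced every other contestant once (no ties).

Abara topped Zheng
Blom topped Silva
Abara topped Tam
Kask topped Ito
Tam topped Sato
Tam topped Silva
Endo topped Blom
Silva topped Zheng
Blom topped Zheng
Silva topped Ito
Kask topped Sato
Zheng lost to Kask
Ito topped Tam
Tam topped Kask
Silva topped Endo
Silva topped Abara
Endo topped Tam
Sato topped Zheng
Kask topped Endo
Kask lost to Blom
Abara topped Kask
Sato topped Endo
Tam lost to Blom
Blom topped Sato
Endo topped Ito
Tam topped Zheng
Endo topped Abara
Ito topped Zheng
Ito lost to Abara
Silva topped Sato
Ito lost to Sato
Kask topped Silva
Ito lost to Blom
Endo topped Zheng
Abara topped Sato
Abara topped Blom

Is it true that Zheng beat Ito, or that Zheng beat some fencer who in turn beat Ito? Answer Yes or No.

No

Zheng did not beat Ito directly.
Zheng beat no one, so there is no intermediate fencer.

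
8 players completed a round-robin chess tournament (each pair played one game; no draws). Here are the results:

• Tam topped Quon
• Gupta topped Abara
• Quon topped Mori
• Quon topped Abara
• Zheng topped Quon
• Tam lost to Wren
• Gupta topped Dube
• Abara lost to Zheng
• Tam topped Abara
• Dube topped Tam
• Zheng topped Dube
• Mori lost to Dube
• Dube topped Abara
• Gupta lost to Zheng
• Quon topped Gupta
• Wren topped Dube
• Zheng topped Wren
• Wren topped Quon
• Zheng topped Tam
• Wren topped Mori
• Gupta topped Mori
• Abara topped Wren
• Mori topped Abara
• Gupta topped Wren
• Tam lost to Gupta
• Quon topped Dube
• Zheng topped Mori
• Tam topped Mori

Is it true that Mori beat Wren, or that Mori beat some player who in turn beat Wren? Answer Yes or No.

Mori did not beat Wren directly.
Mori beat Abara. Of those, Abara beat Wren.

Yes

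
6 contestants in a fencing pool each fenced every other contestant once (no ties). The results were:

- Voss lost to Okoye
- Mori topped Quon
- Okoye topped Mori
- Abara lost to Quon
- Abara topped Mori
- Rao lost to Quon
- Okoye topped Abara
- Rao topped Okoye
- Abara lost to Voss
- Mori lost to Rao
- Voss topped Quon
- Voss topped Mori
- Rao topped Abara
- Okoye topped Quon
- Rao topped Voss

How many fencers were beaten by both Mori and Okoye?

Mori beat: Quon.
Okoye beat: Quon, Voss, Mori, Abara.
Both beat: Quon — 1.

1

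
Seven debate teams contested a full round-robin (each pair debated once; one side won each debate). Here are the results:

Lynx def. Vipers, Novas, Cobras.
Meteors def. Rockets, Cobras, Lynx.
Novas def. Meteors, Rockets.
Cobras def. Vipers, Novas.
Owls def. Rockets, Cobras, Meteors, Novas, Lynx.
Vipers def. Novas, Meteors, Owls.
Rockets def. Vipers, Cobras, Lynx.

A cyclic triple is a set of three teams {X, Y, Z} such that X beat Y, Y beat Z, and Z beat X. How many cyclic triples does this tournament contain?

Win totals: Novas 2, Vipers 3, Meteors 3, Rockets 3, Lynx 3, Cobras 2, Owls 5.
A team with w wins dominates both others in C(w,2) triples; summing gives 1 + 3 + 3 + 3 + 3 + 1 + 10 = 24 transitive triples.
Total triples C(7,3) = 35, so cyclic triples = 35 − 24 = 11.

11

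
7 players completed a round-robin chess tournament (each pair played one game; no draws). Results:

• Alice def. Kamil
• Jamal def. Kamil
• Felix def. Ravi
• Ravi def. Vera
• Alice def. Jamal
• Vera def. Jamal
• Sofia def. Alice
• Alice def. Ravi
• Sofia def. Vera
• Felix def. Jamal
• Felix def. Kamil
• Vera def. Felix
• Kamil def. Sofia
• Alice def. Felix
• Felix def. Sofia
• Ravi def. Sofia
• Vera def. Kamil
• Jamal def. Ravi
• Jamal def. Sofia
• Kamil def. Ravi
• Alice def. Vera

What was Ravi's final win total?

Ravi's results: beat Vera, Sofia; lost to Felix, Kamil, Alice, Jamal.
That is 2 wins.

2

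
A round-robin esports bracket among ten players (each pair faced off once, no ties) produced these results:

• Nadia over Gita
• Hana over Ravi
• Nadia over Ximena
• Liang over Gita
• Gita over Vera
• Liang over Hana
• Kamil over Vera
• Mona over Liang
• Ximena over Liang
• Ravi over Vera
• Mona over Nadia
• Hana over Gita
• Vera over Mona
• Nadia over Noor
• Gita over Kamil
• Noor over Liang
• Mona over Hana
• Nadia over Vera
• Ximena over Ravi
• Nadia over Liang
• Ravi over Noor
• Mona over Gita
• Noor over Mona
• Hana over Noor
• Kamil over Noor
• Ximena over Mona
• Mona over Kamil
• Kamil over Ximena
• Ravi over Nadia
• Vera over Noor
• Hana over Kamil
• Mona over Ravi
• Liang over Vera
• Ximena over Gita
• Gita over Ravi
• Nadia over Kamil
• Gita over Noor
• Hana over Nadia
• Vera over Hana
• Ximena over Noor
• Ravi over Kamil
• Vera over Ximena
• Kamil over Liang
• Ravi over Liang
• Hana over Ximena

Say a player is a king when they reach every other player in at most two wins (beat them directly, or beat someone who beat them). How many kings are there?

8

Gita reaches everyone (king).
Kamil cannot reach Nadia in two steps.
Hana reaches everyone (king).
Nadia reaches everyone (king).
Noor cannot reach Ximena in two steps.
Liang reaches everyone (king).
Ravi reaches everyone (king).
Mona reaches everyone (king).
Vera reaches everyone (king).
Ximena reaches everyone (king).
Kings: Gita, Hana, Nadia, Liang, Ravi, Mona, Vera, Ximena — 8.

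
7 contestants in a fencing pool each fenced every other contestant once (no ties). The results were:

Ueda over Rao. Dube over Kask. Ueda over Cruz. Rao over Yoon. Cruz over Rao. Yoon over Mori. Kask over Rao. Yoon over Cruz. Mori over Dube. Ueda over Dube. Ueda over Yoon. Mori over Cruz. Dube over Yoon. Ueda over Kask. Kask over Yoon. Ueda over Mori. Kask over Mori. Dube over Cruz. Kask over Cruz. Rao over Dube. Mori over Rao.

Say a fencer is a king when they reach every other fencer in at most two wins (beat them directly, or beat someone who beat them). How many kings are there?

Mori cannot reach Ueda in two steps.
Cruz cannot reach Mori, Kask, Ueda in two steps.
Kask cannot reach Ueda in two steps.
Rao cannot reach Ueda in two steps.
Ueda reaches everyone (king).
Yoon cannot reach Kask, Ueda in two steps.
Dube cannot reach Ueda in two steps.
Kings: Ueda — 1.

1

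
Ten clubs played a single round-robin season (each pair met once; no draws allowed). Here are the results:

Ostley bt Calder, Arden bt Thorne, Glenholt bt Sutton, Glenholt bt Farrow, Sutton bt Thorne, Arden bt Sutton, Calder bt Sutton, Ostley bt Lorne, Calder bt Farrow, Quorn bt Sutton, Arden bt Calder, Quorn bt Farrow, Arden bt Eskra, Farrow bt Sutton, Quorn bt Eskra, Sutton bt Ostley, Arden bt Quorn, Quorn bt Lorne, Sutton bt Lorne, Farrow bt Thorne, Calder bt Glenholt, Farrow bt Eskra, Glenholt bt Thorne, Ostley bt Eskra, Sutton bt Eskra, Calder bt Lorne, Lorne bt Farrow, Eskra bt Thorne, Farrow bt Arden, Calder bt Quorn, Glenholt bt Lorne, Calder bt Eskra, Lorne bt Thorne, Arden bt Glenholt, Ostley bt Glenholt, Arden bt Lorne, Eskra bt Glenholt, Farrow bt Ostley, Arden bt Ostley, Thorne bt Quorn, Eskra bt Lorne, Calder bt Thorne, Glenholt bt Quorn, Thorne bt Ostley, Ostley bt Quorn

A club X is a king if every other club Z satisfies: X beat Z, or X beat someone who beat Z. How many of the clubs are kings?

Eskra cannot reach Arden, Calder in two steps.
Lorne cannot reach Glenholt, Calder in two steps.
Arden reaches everyone (king).
Thorne cannot reach Arden in two steps.
Glenholt cannot reach Calder in two steps.
Farrow reaches everyone (king).
Sutton cannot reach Arden in two steps.
Ostley cannot reach Arden in two steps.
Calder reaches everyone (king).
Quorn cannot reach Calder in two steps.
Kings: Arden, Farrow, Calder — 3.

3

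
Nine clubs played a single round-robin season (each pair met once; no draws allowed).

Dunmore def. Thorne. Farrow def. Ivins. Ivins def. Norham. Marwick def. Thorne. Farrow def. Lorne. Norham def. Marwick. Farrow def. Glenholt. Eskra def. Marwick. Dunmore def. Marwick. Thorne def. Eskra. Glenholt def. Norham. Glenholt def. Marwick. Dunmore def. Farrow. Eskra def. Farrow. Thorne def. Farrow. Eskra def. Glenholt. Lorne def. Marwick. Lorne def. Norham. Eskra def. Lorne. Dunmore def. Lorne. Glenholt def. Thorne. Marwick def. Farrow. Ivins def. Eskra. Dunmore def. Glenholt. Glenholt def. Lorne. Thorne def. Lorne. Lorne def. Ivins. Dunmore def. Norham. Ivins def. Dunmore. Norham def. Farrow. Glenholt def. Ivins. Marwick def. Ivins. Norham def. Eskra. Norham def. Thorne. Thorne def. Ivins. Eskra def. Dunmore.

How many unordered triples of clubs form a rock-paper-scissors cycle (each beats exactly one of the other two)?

Win totals: Norham 4, Farrow 3, Lorne 3, Glenholt 5, Marwick 3, Dunmore 6, Thorne 4, Ivins 3, Eskra 5.
A club with w wins dominates both others in C(w,2) triples; summing gives 6 + 3 + 3 + 10 + 3 + 15 + 6 + 3 + 10 = 59 transitive triples.
Total triples C(9,3) = 84, so cyclic triples = 84 − 59 = 25.

25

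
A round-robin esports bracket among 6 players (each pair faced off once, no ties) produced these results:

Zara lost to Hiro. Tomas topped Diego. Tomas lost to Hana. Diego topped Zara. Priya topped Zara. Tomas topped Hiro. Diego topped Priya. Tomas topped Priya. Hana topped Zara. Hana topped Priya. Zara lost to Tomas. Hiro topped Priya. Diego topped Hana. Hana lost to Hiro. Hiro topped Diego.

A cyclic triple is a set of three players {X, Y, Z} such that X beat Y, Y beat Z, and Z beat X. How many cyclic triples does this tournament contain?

Of the C(6,3) = 20 triples, the cyclic ones are: {Tomas, Diego, Hana}; {Tomas, Hiro, Hana}.
That is 2.

2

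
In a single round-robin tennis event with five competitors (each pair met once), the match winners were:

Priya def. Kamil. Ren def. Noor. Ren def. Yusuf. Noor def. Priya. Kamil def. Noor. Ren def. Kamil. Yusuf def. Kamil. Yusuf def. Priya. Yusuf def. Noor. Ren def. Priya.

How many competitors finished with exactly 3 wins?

Win totals: Noor 1, Priya 1, Kamil 1, Ren 4, Yusuf 3.
Exactly 3: Yusuf — 1 competitor.

1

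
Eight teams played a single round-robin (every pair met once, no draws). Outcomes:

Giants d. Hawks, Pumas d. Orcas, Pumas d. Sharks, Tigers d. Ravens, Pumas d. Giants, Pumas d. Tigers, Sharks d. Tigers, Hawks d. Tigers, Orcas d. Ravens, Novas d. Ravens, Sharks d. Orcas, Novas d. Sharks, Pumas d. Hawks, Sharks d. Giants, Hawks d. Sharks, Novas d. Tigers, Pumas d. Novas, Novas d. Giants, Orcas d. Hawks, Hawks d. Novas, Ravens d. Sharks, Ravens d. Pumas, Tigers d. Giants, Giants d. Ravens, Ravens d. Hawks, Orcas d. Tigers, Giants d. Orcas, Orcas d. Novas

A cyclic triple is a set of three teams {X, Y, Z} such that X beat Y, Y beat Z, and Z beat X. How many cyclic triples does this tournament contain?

16

Win totals: Novas 4, Orcas 4, Ravens 3, Giants 3, Sharks 3, Pumas 6, Tigers 2, Hawks 3.
A team with w wins dominates both others in C(w,2) triples; summing gives 6 + 6 + 3 + 3 + 3 + 15 + 1 + 3 = 40 transitive triples.
Total triples C(8,3) = 56, so cyclic triples = 56 − 40 = 16.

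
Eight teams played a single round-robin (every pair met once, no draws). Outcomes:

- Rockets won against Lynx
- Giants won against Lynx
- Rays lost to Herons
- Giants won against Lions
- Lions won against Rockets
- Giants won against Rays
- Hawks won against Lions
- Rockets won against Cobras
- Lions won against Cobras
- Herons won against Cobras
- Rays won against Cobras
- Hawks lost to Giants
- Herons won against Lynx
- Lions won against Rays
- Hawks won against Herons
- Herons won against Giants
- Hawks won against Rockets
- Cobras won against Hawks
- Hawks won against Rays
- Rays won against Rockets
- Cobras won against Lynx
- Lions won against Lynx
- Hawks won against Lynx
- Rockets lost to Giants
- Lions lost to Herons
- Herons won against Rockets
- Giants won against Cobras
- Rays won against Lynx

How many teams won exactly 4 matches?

1

Win totals: Herons 6, Lynx 0, Cobras 2, Lions 4, Giants 6, Rays 3, Hawks 5, Rockets 2.
Exactly 4: Lions — 1 team.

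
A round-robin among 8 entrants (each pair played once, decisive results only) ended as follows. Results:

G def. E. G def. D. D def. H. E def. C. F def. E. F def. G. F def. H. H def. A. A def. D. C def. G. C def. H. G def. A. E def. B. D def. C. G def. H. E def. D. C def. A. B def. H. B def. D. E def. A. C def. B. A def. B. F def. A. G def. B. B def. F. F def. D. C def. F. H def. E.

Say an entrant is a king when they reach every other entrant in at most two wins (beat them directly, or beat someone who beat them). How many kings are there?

6

A cannot reach E, G in two steps.
B reaches everyone (king).
C reaches everyone (king).
D reaches everyone (king).
E reaches everyone (king).
F reaches everyone (king).
G reaches everyone (king).
H cannot reach F, G in two steps.
Kings: B, C, D, E, F, G — 6.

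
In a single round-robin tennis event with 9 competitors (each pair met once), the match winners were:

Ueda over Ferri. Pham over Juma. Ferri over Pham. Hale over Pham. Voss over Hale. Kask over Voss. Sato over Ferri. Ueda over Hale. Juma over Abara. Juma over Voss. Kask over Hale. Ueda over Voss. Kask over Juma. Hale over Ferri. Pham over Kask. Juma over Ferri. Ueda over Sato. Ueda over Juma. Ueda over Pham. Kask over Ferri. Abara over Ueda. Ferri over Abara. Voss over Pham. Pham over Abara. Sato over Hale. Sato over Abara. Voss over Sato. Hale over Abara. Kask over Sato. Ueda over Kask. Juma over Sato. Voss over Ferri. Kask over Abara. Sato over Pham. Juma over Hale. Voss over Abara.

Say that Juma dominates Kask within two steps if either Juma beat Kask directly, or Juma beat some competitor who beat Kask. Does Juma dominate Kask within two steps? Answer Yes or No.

Juma did not beat Kask directly.
Juma beat Hale, Ferri, Abara, Sato, Voss, but each of them lost to Kask. No two-step path.

No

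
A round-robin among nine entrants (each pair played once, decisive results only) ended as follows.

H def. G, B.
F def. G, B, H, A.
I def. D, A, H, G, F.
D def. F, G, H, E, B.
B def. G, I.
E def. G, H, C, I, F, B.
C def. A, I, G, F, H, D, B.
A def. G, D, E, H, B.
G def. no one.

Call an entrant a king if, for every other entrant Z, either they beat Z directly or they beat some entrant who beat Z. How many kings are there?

A reaches everyone (king).
B cannot reach C, E in two steps.
C reaches everyone (king).
D reaches everyone (king).
E reaches everyone (king).
F cannot reach C in two steps.
G cannot reach A, B, C, D, E, F, H, I in two steps.
H cannot reach A, C, D, E, F in two steps.
I cannot reach C in two steps.
Kings: A, C, D, E — 4.

4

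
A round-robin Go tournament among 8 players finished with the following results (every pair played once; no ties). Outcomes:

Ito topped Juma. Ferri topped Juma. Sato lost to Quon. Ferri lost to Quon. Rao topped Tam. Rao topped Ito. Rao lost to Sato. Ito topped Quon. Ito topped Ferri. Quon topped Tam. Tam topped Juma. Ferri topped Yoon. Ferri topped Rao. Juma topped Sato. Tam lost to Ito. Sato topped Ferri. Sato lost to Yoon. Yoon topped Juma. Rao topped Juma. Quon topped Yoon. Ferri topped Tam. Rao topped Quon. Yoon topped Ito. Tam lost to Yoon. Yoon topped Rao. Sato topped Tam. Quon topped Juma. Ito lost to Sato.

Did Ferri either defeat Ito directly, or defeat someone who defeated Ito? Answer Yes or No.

Ferri did not beat Ito directly.
Ferri beat Juma, Tam, Rao, Yoon. Of those, Rao beat Ito.

Yes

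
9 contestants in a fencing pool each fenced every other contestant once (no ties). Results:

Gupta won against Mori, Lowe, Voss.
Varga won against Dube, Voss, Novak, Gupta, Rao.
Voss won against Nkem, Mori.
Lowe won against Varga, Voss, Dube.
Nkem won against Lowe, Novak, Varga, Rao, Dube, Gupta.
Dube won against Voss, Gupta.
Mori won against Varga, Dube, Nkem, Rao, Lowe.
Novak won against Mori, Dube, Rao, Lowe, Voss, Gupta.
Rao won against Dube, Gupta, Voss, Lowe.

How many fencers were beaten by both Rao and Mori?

2

Rao beat: Voss, Gupta, Dube, Lowe.
Mori beat: Nkem, Varga, Dube, Lowe, Rao.
Both beat: Dube, Lowe — 2.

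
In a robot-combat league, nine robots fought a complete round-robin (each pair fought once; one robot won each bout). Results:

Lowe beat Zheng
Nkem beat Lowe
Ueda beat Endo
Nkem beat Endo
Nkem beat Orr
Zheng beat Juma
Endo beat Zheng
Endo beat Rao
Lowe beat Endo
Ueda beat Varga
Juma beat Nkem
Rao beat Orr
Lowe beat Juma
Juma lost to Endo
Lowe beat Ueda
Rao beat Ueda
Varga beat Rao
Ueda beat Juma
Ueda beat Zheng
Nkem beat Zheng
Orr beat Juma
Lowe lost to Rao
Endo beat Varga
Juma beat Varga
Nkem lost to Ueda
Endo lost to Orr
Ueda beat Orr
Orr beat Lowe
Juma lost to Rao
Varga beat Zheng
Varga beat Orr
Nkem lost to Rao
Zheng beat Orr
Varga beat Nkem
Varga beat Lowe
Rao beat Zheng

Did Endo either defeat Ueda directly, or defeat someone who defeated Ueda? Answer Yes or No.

Endo did not beat Ueda directly.
Endo beat Rao, Juma, Zheng, Varga. Of those, Rao beat Ueda.

Yes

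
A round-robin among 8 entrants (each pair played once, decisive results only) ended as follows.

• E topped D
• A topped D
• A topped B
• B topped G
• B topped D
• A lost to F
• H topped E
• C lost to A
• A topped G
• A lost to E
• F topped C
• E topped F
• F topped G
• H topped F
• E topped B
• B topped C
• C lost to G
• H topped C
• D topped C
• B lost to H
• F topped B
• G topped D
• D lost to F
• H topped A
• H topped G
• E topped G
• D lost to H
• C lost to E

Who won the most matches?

Win totals: A 4, B 3, C 0, D 1, E 6, F 5, G 2, H 7.
H leads with 7 wins (next highest: 6).

H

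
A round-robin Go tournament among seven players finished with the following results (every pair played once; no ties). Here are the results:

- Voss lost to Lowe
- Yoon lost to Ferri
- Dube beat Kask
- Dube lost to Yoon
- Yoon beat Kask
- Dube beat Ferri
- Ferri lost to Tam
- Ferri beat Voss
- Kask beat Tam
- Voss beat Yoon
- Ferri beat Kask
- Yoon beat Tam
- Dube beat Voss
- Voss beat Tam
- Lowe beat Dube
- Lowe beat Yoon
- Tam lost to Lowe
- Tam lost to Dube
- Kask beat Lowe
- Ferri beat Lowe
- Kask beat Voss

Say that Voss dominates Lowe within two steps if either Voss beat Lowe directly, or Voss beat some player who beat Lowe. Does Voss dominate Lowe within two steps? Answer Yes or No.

No

Voss did not beat Lowe directly.
Voss beat Tam, Yoon, but each of them lost to Lowe. No two-step path.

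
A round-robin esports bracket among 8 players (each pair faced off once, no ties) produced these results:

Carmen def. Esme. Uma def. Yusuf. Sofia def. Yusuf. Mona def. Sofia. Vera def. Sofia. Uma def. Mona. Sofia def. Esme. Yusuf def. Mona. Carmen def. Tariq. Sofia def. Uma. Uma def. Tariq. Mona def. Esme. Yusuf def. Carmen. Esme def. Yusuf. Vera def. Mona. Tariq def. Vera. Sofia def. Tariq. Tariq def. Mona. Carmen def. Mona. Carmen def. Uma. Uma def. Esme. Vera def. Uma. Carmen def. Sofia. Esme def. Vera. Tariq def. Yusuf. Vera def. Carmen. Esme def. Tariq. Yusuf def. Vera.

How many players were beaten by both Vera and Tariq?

1

Vera beat: Sofia, Carmen, Uma, Mona.
Tariq beat: Vera, Mona, Yusuf.
Both beat: Mona — 1.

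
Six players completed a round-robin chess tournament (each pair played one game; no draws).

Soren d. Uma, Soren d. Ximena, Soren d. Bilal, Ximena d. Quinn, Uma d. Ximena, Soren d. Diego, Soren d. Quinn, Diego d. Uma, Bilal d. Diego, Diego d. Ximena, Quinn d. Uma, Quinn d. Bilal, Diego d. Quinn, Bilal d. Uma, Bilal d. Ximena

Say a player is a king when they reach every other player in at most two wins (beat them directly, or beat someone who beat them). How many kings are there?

Ximena cannot reach Soren, Diego in two steps.
Uma cannot reach Bilal, Soren, Diego in two steps.
Bilal cannot reach Soren in two steps.
Soren reaches everyone (king).
Diego cannot reach Soren in two steps.
Quinn cannot reach Soren in two steps.
Kings: Soren — 1.

1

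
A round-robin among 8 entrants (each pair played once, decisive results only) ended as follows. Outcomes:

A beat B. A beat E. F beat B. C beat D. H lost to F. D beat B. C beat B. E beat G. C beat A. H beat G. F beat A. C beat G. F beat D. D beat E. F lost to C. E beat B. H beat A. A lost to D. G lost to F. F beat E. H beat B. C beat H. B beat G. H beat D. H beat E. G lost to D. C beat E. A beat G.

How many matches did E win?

2

E's results: beat B, G; lost to A, C, D, F, H.
That is 2 wins.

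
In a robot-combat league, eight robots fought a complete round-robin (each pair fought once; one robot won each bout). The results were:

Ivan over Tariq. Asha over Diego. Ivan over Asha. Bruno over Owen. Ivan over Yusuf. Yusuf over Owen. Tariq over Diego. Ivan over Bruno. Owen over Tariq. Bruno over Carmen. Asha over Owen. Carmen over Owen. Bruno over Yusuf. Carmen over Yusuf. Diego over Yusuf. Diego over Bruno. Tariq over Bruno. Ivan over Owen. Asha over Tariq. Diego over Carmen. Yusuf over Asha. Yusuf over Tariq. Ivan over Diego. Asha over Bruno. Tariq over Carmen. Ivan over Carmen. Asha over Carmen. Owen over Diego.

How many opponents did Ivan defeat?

Ivan's results: beat Diego, Bruno, Carmen, Tariq, Yusuf, Owen, Asha; lost to no one.
That is 7 wins.

7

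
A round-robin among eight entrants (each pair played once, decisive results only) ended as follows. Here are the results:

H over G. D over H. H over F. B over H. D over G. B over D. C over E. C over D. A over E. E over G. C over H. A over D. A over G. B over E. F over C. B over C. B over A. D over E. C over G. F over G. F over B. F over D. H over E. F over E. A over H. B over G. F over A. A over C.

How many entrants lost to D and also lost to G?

0

D beat: E, G, H.
G beat: no one.
No one was beaten by both.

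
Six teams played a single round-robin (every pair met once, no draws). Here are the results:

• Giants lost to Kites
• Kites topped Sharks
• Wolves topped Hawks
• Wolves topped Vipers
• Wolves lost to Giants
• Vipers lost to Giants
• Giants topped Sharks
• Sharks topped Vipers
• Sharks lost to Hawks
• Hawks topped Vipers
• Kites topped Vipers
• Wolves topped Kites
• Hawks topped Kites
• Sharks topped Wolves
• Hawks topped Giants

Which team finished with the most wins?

Hawks

Win totals: Hawks 4, Kites 3, Vipers 0, Sharks 2, Wolves 3, Giants 3.
Hawks leads with 4 wins (next highest: 3).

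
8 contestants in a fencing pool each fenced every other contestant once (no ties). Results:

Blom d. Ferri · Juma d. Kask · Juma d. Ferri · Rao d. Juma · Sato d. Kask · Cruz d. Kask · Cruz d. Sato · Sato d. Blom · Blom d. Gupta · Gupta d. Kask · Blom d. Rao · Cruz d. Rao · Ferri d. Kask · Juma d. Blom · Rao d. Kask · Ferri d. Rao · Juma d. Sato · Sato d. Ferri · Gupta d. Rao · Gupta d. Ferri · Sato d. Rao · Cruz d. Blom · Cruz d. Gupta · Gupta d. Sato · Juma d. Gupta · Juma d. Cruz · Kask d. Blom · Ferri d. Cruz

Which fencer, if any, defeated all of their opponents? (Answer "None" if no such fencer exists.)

None

Highest win total is Juma with 6 (out of 7 possible).
Juma lost to Rao, so no fencer went undefeated.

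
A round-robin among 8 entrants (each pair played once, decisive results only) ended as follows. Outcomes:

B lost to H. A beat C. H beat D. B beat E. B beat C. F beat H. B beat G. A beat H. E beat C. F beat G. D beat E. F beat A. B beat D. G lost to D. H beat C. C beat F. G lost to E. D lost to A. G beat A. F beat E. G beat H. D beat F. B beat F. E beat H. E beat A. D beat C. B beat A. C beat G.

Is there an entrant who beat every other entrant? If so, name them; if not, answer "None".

Highest win total is B with 6 (out of 7 possible).
B lost to H, so no entrant went undefeated.

None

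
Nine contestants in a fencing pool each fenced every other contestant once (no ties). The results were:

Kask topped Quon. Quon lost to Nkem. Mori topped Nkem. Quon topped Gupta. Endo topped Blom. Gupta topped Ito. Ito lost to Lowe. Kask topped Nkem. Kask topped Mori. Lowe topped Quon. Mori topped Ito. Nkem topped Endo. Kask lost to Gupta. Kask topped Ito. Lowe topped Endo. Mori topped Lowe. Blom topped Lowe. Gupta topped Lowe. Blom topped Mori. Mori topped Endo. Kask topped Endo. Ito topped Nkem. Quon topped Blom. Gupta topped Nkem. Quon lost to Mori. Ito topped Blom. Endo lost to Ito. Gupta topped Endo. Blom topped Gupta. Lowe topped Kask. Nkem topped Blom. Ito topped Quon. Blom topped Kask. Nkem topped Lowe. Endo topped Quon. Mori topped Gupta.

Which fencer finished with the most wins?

Mori

Win totals: Quon 2, Ito 4, Nkem 4, Gupta 5, Kask 5, Mori 6, Lowe 4, Endo 2, Blom 4.
Mori leads with 6 wins (next highest: 5).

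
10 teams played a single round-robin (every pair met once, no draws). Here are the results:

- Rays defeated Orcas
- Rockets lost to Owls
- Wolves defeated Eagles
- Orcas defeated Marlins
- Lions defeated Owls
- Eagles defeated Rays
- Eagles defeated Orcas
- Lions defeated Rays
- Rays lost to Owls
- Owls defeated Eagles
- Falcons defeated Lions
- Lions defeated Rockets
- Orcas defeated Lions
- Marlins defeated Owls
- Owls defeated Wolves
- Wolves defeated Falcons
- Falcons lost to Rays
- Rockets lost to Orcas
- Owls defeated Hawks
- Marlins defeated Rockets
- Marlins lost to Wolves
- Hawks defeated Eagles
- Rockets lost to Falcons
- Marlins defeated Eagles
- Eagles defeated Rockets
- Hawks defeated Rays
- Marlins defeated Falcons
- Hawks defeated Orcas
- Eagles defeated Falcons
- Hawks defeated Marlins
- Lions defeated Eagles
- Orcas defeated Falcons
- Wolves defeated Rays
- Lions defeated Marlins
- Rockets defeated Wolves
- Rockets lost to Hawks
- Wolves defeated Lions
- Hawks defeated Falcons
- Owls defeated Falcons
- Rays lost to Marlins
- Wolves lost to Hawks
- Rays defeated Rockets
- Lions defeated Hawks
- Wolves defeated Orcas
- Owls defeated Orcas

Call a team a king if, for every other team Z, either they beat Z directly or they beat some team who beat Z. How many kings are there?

6

Rays cannot reach Hawks, Eagles, Owls in two steps.
Orcas reaches everyone (king).
Hawks reaches everyone (king).
Marlins reaches everyone (king).
Eagles cannot reach Hawks, Owls in two steps.
Lions reaches everyone (king).
Owls reaches everyone (king).
Falcons cannot reach Orcas in two steps.
Rockets cannot reach Hawks, Owls in two steps.
Wolves reaches everyone (king).
Kings: Orcas, Hawks, Marlins, Lions, Owls, Wolves — 6.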